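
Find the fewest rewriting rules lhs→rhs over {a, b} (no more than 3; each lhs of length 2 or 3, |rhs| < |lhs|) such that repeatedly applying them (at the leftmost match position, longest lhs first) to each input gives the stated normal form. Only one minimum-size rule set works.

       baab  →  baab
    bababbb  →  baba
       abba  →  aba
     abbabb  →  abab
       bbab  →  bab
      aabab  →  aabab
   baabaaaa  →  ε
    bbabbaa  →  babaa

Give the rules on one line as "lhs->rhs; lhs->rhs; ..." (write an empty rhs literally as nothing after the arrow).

  | baab
  | bababbb => baba
  | abba => aba
  | abbabb => ababb => abab

aaa->bb; bb->b; bbb->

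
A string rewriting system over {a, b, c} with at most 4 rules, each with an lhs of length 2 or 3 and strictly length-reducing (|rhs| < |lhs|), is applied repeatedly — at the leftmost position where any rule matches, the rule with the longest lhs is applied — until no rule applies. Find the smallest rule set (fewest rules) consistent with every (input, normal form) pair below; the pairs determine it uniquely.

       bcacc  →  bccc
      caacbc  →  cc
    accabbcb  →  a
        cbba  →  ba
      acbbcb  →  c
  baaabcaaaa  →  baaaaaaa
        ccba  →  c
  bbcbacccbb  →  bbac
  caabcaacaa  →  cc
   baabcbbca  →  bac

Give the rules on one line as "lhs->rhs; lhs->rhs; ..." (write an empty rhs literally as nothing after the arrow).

ab->c; abc->a; ca->c; cb->

  | bcacc => bccc
  | caacbc => cacbc => ccbc => cc
  | accabbcb => accbbcb => acbcb => acb => a
  | cbba => ba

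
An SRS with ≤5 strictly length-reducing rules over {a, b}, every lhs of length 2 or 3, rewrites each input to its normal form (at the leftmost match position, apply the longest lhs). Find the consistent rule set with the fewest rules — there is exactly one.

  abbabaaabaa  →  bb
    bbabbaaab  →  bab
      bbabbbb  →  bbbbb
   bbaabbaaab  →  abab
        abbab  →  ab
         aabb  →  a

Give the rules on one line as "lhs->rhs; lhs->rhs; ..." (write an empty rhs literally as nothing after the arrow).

aaa->; abb->; baa->ab; bba->b

  | abbabaaabaa => abaaabaa => aababaa => aabaab => aaabb => bb
  | bbabbaaab => bbbaaab => bbaab => bab
  | bbabbbb => bbbbb
  | bbaabbaaab => babbaaab => baaab => abab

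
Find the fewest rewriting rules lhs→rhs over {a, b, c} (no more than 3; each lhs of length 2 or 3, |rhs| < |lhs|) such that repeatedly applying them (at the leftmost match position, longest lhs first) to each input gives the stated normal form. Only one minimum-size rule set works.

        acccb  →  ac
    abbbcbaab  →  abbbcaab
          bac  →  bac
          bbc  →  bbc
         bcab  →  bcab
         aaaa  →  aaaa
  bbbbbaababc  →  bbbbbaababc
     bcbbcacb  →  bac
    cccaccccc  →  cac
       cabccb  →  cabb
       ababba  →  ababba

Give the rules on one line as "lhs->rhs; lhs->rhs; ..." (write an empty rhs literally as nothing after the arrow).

  | acccb => acb => ac
  | abbbcbaab => abbbcaab
  | bac
  | bbc

cb->c; cc->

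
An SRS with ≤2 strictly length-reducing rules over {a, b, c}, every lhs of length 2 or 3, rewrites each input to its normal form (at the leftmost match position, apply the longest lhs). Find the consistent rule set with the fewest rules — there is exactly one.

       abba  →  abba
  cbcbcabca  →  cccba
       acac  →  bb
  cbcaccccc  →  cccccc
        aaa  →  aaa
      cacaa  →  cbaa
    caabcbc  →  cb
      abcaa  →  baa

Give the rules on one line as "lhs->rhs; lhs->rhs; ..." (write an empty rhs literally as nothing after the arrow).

ac->b; bc->c

  | abba
  | cbcbcabca => ccbcabca => cccabca => cccaca => cccba
  | acac => bac => bb
  | cbcaccccc => ccaccccc => ccbcccc => cccccc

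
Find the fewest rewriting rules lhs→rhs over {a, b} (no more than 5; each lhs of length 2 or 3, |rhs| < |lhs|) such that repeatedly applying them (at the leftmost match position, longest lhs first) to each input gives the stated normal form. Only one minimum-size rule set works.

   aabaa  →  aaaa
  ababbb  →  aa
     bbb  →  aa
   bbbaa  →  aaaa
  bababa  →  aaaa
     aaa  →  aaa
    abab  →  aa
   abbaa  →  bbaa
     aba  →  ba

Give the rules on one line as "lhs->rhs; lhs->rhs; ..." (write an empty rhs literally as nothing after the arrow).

  | aabaa => aaaa
  | ababbb => babbb => aabb => aab => aa
  | bbb => aa
  | bbbaa => aaaa

aab->aa; ab->b; bab->aa; bbb->aa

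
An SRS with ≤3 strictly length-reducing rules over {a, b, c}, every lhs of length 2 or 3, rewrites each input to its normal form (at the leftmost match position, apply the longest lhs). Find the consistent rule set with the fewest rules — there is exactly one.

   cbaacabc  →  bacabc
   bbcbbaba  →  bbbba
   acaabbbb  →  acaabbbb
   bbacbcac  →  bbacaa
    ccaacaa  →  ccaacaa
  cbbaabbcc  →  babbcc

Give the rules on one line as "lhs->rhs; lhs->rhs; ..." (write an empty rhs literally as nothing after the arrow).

cac->aa; cb->c; cba->b

  | cbaacabc => bacabc
  | bbcbbaba => bbcbaba => bbbba
  | acaabbbb
  | bbacbcac => bbaccac => bbacaa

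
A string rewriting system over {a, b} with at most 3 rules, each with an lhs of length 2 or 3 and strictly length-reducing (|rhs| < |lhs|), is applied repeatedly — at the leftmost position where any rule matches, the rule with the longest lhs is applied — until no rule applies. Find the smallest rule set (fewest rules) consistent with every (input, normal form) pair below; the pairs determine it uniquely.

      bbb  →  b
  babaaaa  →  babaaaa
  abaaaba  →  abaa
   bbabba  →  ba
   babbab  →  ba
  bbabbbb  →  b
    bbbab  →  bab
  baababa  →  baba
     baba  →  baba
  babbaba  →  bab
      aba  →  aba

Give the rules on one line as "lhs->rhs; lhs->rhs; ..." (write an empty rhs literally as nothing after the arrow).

aab->; bb->; bba->b

  | bbb => b
  | babaaaa
  | abaaaba => abaa
  | bbabba => bbba => ba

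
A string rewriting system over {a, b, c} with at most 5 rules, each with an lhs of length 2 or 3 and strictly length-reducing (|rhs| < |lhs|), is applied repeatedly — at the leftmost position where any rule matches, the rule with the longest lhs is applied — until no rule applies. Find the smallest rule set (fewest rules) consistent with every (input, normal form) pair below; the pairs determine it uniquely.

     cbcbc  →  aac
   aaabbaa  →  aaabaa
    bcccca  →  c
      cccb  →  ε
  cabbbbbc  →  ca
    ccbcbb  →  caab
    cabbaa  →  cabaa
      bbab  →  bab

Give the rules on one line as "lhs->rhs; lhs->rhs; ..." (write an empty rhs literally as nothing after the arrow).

bb->b; bc->; cb->a; cca->

  | cbcbc => acbc => aac
  | aaabbaa => aaabaa
  | bcccca => ccca => c
  | cccb => cca => ε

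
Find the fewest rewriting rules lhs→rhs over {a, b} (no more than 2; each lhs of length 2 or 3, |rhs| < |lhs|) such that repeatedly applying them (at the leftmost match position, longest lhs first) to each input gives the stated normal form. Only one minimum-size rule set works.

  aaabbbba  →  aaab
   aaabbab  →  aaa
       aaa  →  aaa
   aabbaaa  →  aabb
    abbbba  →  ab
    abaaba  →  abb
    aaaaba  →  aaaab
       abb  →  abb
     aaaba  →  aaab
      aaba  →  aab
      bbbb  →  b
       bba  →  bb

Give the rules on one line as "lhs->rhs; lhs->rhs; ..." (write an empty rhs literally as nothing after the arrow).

ba->b; bbb->

  | aaabbbba => aaaba => aaab
  | aaabbab => aaabbb => aaa
  | aaa
  | aabbaaa => aabbaa => aabba => aabb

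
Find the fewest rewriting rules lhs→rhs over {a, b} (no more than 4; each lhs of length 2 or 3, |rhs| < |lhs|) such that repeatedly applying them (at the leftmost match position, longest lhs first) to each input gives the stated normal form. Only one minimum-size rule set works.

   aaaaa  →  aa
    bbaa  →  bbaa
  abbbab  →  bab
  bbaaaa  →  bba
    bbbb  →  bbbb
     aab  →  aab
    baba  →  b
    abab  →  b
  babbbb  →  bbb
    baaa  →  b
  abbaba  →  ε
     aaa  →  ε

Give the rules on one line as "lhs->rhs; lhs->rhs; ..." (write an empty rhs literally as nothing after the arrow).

aaa->; aba->; abb->

  | aaaaa => aa
  | bbaa
  | abbbab => bab
  | bbaaaa => bba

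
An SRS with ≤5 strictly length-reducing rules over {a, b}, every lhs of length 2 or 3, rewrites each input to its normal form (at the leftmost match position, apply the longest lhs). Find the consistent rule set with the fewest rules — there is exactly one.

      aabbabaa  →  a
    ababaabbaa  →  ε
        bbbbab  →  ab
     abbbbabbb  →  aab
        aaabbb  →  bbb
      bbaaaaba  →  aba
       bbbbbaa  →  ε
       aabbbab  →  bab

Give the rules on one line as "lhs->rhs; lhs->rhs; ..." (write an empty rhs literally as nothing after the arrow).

  | aabbabaa => aaaabaa => abaa => a
  | ababaabbaa => ababbaa => abaaaa => aaa => ε
  | bbbbab => bbab => ab
  | abbbbabbb => aabbabbb => aaaabbb => abbb => aab

aaa->; abb->aa; baa->; bba->a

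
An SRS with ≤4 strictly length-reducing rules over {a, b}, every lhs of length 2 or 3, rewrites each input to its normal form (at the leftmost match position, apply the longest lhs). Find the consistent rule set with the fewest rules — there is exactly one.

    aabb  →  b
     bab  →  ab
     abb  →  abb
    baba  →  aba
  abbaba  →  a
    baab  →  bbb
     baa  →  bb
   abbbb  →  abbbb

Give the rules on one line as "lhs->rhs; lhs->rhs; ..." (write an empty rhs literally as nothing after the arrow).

aab->; baa->bb; bab->ab

  | aabb => b
  | bab => ab
  | abb
  | baba => aba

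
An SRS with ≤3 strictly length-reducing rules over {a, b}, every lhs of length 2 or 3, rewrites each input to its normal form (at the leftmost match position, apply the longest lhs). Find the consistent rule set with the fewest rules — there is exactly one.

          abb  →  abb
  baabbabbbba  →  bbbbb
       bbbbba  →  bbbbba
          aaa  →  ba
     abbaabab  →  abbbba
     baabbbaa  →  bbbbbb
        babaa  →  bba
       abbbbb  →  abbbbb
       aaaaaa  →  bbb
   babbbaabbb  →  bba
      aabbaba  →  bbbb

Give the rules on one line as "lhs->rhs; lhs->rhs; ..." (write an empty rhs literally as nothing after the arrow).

  | abb
  | baabbabbbba => bbbbabbbba => bbbbabbba => bbbbabba => bbbbaba => bbbbaa => bbbbb
  | bbbbba
  | aaa => ba

aa->b; bab->ba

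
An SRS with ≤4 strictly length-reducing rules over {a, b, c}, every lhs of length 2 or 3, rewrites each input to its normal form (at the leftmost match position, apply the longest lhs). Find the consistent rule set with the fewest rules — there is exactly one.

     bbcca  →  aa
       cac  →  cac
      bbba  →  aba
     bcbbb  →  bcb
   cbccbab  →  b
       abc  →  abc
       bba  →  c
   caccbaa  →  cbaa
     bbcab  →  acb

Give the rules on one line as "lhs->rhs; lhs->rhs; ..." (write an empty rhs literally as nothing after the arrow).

  | bbcca => acca => aa
  | cac
  | bbba => aba
  | bcbbb => bcab => bcb

bb->a; bba->c; cab->cb; cc->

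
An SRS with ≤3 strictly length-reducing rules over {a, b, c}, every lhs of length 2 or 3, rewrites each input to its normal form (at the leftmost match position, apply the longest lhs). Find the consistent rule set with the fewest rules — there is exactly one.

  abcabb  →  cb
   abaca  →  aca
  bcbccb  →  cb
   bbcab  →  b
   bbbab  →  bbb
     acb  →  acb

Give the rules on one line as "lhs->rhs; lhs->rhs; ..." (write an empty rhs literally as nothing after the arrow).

ab->; bc->

  | abcabb => cabb => cb
  | abaca => aca
  | bcbccb => bccb => cb
  | bbcab => bab => b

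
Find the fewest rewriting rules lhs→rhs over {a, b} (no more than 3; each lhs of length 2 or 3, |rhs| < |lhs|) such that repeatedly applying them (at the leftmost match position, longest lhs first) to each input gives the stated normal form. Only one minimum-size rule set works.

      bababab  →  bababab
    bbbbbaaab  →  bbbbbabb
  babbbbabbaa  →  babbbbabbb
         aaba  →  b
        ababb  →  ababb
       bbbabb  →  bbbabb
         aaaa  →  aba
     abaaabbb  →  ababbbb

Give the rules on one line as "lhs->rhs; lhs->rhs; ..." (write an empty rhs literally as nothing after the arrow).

  | bababab
  | bbbbbaaab => bbbbbabb
  | babbbbabbaa => babbbbabbb
  | aaba => aa => b

aa->b; aaa->ab; aab->a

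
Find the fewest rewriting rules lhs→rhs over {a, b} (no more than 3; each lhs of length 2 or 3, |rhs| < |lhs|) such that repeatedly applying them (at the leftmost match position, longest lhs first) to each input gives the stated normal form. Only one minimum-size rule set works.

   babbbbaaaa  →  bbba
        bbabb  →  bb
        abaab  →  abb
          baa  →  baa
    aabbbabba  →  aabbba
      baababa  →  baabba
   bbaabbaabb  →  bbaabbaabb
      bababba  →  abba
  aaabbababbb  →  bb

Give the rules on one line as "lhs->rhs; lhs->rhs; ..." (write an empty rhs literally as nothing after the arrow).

  | babbbbaaaa => bbbaaaa => bbba
  | bbabb => bb
  | abaab => abab => abb
  | baa

aaa->; aba->ab; bab->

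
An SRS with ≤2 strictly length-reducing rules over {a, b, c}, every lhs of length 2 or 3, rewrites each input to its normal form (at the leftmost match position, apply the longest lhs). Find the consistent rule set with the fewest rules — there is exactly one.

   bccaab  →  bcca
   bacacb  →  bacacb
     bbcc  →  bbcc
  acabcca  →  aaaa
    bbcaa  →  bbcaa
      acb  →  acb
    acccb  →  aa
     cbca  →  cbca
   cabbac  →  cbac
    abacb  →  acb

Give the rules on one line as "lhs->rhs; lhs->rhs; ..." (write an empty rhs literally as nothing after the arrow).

ab->; ccc->aa

  | bccaab => bcca
  | bacacb
  | bbcc
  | acabcca => accca => aaaa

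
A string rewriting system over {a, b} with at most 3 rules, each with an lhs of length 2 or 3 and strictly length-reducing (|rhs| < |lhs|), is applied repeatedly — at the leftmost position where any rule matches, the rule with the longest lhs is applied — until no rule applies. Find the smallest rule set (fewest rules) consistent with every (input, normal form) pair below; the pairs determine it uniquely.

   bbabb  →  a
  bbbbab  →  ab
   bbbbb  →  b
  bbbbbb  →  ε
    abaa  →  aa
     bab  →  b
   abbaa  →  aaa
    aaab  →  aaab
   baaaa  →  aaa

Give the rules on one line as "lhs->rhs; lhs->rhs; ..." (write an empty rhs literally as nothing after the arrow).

ba->; bb->

  | bbabb => abb => a
  | bbbbab => bbab => ab
  | bbbbb => bbb => b
  | bbbbbb => bbbb => bb => ε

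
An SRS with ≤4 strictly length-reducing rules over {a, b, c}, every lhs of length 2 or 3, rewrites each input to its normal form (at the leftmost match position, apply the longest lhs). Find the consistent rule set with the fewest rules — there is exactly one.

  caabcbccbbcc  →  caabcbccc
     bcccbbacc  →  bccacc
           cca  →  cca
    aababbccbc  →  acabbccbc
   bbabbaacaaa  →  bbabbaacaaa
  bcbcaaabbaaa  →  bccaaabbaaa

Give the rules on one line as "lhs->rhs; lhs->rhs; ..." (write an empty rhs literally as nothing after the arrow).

aba->ca; bca->ca; cbb->

  | caabcbccbbcc => caabcbccc
  | bcccbbacc => bccacc
  | cca
  | aababbccbc => acabbccbc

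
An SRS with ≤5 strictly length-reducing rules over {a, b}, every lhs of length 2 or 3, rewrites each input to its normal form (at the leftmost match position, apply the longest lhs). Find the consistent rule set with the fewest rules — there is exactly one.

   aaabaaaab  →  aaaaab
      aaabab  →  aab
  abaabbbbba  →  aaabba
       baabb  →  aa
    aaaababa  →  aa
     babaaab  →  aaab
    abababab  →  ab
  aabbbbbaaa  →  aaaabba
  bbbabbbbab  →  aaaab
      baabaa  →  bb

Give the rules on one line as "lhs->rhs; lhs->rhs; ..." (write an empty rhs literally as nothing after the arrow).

aba->; baa->b; bab->; bbb->aa

  | aaabaaaab => aaaaab
  | aaabab => aab
  | abaabbbbba => abbbbba => aaabba
  | baabb => bbb => aa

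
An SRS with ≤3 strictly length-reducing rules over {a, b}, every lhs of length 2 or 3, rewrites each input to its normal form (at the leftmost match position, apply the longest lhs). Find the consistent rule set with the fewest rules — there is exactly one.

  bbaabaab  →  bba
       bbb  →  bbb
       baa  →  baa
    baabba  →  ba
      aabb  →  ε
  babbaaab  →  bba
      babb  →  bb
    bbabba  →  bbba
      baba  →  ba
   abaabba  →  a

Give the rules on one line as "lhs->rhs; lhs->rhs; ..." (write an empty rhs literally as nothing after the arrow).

aaa->aa; ab->

  | bbaabaab => bbaaab => bbaab => bba
  | bbb
  | baa
  | baabba => baba => ba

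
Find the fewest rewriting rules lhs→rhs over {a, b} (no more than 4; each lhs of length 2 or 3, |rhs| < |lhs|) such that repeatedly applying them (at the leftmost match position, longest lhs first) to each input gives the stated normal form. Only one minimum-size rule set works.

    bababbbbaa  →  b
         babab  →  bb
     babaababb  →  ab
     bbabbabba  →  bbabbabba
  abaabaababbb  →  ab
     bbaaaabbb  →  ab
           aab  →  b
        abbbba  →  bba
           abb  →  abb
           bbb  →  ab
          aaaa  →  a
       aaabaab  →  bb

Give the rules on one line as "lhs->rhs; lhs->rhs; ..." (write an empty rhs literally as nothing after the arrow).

  | bababbbbaa => bbbbbaa => abbbaa => aabaa => baa => b
  | babab => bb
  | babaababb => bababb => bbb => ab
  | bbabbabba

aa->; aaa->; aba->; bbb->ab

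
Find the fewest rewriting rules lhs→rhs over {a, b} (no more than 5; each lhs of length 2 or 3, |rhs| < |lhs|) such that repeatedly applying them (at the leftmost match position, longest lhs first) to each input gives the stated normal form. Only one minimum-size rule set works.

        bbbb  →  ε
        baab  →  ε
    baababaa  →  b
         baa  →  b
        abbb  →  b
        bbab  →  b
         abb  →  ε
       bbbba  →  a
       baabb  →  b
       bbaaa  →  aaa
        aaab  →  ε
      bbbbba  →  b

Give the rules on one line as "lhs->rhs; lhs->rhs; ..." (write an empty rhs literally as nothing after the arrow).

aab->bb; ab->b; ba->b; bb->

  | bbbb => bb => ε
  | baab => bab => bb => ε
  | baababaa => bababaa => bbabaa => abaa => baa => ba => b
  | baa => ba => b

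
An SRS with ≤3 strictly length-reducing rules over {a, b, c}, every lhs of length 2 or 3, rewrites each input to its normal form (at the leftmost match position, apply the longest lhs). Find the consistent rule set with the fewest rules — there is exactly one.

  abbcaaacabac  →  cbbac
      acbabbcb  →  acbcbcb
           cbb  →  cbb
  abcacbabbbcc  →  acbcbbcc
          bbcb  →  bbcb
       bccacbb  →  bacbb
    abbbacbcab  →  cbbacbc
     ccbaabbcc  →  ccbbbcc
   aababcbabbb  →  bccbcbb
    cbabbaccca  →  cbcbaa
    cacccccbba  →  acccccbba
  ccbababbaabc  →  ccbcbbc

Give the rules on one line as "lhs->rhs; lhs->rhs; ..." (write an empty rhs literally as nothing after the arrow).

aab->b; ab->c; ca->a

  | abbcaaacabac => cbcaaacabac => cbaaacabac => cbaaaabac => cbaabac => cbbac
  | acbabbcb => acbcbcb
  | cbb
  | abcacbabbbcc => ccacbabbbcc => cacbabbbcc => acbabbbcc => acbcbbcc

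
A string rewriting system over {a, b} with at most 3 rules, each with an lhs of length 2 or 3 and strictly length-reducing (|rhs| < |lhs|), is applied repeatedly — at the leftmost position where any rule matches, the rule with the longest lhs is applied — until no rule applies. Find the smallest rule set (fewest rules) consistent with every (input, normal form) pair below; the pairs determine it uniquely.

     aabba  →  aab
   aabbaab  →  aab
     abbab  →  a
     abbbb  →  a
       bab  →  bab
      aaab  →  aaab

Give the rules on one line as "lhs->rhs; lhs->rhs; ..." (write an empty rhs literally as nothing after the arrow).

  | aabba => aab
  | aabbaab => aabab => aab
  | abbab => abb => a
  | abbbb => abb => a

aba->a; bb->; bba->b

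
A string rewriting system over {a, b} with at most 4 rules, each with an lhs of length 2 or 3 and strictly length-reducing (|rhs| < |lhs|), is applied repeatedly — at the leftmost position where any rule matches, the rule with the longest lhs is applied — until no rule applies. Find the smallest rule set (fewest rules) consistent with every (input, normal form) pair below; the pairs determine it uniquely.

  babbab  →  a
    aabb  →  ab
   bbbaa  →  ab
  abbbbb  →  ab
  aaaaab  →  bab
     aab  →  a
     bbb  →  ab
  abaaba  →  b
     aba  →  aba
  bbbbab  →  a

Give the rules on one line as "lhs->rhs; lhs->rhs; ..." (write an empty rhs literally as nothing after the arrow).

  | babbab => baab => bb => a
  | aabb => bbb => ab
  | bbbaa => abaa => ab
  | abbbbb => abbb => ab

aa->b; abb->a; baa->b; bb->a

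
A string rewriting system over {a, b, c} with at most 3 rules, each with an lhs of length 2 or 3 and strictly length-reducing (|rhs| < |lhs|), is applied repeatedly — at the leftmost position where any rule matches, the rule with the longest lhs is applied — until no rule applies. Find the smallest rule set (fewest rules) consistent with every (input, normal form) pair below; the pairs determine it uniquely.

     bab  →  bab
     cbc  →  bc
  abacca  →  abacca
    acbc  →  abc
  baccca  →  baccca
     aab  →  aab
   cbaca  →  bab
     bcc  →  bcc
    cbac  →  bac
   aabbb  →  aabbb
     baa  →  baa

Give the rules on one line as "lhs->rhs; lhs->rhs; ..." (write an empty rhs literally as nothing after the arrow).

aca->ab; cb->b

  | bab
  | cbc => bc
  | abacca
  | acbc => abc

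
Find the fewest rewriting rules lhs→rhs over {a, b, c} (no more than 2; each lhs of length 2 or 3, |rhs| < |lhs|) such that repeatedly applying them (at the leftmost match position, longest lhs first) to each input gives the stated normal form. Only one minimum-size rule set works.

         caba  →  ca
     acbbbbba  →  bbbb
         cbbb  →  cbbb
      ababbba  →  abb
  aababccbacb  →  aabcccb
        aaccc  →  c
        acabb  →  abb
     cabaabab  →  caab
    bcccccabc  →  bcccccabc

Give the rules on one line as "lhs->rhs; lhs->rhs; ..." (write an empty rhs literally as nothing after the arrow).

  | caba => ca
  | acbbbbba => bbbbba => bbbb
  | cbbb
  | ababbba => abbba => abb

ac->; ba->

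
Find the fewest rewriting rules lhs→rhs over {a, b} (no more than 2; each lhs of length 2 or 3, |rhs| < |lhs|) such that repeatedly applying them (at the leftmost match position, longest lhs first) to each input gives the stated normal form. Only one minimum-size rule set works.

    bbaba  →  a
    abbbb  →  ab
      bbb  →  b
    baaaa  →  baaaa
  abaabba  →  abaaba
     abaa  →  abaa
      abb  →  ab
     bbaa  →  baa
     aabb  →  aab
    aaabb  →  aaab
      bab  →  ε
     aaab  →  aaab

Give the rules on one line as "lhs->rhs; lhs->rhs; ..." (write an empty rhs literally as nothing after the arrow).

bab->; bb->b

  | bbaba => baba => a
  | abbbb => abbb => abb => ab
  | bbb => bb => b
  | baaaa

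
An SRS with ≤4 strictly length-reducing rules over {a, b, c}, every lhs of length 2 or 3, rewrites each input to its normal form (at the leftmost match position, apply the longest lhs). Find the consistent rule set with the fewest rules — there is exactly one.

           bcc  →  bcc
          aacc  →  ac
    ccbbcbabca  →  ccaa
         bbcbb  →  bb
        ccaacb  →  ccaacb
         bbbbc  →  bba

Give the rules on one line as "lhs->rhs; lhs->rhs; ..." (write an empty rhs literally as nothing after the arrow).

  | bcc
  | aacc => ac
  | ccbbcbabca => ccababca => ccbabca => ccbbca => ccaa
  | bbcbb => abb => bb

ab->b; acc->c; bbc->a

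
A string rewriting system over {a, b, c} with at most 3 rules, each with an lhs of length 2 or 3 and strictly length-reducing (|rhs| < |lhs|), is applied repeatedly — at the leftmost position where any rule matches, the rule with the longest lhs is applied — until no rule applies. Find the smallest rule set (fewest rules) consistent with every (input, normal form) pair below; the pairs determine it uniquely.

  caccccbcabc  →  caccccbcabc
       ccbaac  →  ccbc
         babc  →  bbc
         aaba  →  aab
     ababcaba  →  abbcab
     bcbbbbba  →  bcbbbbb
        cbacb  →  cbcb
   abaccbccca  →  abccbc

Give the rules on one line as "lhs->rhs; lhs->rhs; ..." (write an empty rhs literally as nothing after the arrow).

  | caccccbcabc
  | ccbaac => ccbac => ccbc
  | babc => bbc
  | aaba => aab

ba->b; cca->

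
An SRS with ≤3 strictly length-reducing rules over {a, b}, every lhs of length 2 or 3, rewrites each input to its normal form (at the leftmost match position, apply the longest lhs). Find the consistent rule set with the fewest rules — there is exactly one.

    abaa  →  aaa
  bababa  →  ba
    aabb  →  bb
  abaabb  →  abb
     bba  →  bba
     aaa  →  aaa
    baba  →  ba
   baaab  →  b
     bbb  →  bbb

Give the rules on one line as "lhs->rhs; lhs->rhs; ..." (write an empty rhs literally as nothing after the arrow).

  | abaa => aaa
  | bababa => baba => ba
  | aabb => bb
  | abaabb => aaabb => abb

aab->b; aba->aa; bab->b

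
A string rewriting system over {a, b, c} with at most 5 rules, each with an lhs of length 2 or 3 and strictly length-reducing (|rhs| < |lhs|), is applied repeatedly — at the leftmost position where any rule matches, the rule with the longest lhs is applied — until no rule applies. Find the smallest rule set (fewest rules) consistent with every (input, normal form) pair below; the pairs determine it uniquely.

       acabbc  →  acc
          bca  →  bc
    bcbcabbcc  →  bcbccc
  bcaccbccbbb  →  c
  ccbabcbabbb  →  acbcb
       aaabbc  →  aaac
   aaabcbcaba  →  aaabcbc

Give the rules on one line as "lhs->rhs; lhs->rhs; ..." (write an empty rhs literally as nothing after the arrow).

  | acabbc => acbbc => acc
  | bca => bc
  | bcbcabbcc => bcbcbbcc => bcbccc
  | bcaccbccbbb => bcccbccbbb => bcacccbbb => bccccbbb => bccacbb => bcccbb => bcacb => bccb => bac => c

ba->; bb->; ca->c; ccb->ac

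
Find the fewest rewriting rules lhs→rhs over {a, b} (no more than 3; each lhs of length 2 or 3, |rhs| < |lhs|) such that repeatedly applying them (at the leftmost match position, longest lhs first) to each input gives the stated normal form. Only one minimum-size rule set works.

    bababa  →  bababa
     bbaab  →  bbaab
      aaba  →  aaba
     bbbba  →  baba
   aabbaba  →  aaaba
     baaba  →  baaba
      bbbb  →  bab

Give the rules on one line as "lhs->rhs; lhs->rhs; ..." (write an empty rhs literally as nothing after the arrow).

abb->a; bbb->ba

  | bababa
  | bbaab
  | aaba
  | bbbba => baba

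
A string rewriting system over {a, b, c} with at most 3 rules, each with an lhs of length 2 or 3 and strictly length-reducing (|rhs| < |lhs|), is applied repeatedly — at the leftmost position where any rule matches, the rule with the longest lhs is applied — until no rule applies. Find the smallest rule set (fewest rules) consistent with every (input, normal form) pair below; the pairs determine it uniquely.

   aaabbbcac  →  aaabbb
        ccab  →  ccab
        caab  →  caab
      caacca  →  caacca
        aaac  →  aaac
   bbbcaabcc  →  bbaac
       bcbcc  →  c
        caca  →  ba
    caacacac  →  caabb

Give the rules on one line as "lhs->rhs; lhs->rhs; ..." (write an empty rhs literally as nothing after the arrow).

bac->bb; bc->; cac->b

  | aaabbbcac => aaabbac => aaabbb
  | ccab
  | caab
  | caacca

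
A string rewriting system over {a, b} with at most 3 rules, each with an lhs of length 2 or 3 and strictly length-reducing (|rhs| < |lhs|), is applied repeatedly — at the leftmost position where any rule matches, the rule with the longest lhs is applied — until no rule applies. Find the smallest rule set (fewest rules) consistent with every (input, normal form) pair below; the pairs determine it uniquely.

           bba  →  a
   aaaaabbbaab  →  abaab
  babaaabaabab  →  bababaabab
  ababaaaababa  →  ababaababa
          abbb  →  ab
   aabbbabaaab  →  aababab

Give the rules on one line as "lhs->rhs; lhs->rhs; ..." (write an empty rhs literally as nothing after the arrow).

  | bba => a
  | aaaaabbbaab => aaabbbaab => abbbaab => abaab
  | babaaabaabab => bababaabab
  | ababaaaababa => ababaababa

aaa->a; bb->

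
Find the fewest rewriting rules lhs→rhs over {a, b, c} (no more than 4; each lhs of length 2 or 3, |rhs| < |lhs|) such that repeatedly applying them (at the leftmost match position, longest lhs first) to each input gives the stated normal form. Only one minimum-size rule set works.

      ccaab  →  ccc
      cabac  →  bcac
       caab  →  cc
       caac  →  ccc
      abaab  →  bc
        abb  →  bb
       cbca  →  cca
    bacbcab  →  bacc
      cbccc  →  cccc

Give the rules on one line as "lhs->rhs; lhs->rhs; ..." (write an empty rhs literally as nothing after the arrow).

  | ccaab => cccb => ccc
  | cabac => bcac
  | caab => ccb => cc
  | caac => ccc

aa->c; ab->b; cab->bc; cb->c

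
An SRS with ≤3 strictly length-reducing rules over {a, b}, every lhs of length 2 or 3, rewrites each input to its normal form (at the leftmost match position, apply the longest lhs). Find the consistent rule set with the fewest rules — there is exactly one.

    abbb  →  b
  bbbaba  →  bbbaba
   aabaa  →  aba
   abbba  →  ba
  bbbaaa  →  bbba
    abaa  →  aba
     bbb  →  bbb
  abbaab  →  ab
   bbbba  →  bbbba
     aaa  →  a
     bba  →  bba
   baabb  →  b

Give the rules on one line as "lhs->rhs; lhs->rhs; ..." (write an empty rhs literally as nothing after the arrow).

aa->a; abb->

  | abbb => b
  | bbbaba
  | aabaa => abaa => aba
  | abbba => ba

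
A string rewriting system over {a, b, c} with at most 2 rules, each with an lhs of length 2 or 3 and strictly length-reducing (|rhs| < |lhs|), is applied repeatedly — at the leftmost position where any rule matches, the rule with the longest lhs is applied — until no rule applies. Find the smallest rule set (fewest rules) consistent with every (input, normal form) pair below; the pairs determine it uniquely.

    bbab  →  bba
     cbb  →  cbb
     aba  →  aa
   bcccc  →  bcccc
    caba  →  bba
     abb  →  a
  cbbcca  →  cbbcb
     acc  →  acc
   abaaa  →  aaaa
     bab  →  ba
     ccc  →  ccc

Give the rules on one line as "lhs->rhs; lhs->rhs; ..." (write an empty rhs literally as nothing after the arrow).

ab->a; ca->b

  | bbab => bba
  | cbb
  | aba => aa
  | bcccc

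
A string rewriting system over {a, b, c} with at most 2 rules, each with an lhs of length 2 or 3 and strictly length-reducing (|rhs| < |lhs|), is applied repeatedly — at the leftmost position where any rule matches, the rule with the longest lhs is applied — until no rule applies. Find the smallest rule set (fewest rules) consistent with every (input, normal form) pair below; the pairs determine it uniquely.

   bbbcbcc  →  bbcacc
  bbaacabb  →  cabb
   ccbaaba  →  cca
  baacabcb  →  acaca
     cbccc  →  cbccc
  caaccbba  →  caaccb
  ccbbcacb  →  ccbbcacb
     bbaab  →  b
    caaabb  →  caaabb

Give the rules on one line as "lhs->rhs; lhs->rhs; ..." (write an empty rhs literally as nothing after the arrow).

  | bbbcbcc => bbcacc
  | bbaacabb => bacabb => cabb
  | ccbaaba => ccaba => cca
  | baacabcb => acabcb => acaca

ba->; bcb->ca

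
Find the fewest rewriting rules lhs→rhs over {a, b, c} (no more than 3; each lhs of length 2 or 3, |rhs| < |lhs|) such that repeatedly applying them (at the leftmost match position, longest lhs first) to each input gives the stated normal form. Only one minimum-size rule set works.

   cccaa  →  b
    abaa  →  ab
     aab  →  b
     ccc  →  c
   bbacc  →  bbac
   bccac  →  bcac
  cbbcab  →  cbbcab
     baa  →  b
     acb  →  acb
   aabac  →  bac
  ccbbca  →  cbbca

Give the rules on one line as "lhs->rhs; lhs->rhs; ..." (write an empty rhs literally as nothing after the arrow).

  | cccaa => ccaa => caa => b
  | abaa => ab
  | aab => b
  | ccc => cc => c

aa->; caa->b; cc->c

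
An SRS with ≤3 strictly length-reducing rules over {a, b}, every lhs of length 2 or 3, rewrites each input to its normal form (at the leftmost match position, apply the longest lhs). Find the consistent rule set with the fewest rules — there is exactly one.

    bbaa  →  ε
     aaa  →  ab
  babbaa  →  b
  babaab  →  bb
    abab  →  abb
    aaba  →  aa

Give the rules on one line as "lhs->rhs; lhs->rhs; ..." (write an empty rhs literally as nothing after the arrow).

aaa->ab; ba->; bab->bb

  | bbaa => ba => ε
  | aaa => ab
  | babbaa => bbbaa => bba => b
  | babaab => bbaab => bab => bb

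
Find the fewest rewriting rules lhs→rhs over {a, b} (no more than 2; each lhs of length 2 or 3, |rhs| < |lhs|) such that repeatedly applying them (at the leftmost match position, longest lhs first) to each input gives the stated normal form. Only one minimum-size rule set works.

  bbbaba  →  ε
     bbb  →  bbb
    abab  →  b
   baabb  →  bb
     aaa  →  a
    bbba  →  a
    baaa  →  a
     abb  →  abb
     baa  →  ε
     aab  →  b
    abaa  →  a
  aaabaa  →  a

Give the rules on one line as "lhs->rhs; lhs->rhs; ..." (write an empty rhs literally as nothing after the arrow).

aa->; ba->a

  | bbbaba => bbaba => baba => aba => aa => ε
  | bbb
  | abab => aab => b
  | baabb => aabb => bb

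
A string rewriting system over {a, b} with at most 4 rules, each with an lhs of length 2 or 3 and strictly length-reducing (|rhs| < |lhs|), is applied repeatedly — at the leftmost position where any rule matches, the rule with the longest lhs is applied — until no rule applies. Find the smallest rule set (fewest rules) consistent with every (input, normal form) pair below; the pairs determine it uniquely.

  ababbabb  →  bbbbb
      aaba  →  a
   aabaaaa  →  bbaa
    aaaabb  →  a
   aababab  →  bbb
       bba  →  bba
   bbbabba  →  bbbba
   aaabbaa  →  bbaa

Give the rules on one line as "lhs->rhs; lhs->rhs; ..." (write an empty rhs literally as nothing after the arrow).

aaa->; ab->a; aba->bb; bab->b

  | ababbabb => bbbbabb => bbbbb
  | aaba => abb => ab => a
  | aabaaaa => abbaaa => abaaa => bbaa
  | aaaabb => abb => ab => a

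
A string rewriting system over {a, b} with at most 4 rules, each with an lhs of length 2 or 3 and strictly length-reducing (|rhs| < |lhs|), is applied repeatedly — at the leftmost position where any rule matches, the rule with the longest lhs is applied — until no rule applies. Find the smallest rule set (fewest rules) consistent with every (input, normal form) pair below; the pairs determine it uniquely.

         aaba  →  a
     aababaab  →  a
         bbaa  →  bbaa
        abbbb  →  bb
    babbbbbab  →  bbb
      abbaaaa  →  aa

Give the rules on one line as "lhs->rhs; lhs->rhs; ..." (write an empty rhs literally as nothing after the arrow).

aaa->a; ab->a; abb->; bab->

  | aaba => aaa => a
  | aababaab => aaabaab => abaab => aaab => ab => a
  | bbaa
  | abbbb => bb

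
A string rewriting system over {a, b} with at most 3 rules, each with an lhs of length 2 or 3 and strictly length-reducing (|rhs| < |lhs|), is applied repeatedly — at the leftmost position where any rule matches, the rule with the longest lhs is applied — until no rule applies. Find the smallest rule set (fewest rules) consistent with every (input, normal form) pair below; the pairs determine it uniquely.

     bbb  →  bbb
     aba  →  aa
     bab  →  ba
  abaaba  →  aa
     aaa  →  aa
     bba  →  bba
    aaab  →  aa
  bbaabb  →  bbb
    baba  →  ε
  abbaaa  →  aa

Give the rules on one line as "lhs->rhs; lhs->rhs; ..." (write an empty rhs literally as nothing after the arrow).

  | bbb
  | aba => aa
  | bab => ba
  | abaaba => aaaba => aaba => aaa => aa

aaa->aa; ab->a; baa->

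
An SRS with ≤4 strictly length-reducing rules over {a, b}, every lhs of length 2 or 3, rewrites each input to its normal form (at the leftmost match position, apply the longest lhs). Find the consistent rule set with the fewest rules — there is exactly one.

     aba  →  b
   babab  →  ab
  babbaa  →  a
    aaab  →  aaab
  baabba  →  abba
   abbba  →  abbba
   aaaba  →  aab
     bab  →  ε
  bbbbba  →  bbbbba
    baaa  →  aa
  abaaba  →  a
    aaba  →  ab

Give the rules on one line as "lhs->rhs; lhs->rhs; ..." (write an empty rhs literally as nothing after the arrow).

aba->b; baa->a; bab->

  | aba => b
  | babab => ab
  | babbaa => baa => a
  | aaab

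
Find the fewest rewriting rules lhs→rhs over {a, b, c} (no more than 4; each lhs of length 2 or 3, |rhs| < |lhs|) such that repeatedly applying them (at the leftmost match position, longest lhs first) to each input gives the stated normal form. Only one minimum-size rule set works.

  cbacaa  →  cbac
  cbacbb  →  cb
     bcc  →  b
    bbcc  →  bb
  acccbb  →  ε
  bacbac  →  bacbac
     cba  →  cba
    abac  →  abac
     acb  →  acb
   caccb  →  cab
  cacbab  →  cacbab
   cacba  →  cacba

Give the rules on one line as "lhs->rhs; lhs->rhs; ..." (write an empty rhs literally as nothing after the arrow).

aa->; cbb->a; cc->

  | cbacaa => cbac
  | cbacbb => cbaa => cb
  | bcc => b
  | bbcc => bb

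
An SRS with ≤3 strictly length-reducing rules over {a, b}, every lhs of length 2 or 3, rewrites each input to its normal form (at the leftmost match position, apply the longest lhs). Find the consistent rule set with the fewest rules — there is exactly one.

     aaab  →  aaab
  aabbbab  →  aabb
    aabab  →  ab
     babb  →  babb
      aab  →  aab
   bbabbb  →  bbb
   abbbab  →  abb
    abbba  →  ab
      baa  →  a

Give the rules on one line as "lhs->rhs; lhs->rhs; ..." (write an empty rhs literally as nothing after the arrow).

  | aaab
  | aabbbab => aabb
  | aabab => ab
  | babb

aba->; baa->a; bba->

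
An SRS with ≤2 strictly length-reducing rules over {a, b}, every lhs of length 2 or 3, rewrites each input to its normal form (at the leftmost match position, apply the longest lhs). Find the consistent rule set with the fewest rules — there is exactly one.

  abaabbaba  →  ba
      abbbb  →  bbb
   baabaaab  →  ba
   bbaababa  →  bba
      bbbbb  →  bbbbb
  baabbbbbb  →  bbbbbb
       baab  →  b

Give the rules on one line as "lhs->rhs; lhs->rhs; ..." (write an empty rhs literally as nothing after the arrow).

aab->; ab->

  | abaabbaba => aabbaba => baba => ba
  | abbbb => bbb
  | baabaaab => baaab => ba
  | bbaababa => bbaba => bba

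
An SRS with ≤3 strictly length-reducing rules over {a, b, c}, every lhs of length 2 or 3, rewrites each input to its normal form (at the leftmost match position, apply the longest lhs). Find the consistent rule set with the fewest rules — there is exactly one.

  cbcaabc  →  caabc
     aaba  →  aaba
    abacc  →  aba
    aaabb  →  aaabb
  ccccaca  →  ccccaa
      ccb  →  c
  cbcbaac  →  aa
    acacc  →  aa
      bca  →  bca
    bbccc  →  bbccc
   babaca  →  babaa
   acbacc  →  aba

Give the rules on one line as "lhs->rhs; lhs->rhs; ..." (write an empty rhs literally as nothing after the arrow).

  | cbcaabc => caabc
  | aaba
  | abacc => abac => aba
  | aaabb

ac->a; cb->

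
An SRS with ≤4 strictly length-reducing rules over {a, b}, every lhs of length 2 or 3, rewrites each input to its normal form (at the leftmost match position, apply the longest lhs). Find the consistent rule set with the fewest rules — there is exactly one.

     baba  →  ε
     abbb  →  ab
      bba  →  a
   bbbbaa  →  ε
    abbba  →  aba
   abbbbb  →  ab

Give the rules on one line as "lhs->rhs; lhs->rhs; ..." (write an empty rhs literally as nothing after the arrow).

  | baba => aa => ε
  | abbb => ab
  | bba => a
  | bbbbaa => bbaa => aa => ε

aa->; bab->a; bb->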